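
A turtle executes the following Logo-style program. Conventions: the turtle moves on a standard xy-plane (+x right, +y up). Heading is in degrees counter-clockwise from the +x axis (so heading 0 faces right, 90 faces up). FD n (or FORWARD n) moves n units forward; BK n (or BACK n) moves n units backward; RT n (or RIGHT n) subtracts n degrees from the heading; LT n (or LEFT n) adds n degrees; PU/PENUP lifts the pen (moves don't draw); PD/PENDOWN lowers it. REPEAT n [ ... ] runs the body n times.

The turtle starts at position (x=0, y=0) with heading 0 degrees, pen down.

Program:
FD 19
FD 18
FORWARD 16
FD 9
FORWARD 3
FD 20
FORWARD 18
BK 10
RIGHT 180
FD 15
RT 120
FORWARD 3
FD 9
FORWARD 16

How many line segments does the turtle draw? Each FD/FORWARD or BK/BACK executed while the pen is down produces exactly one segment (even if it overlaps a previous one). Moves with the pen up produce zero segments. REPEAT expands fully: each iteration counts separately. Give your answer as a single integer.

Executing turtle program step by step:
Start: pos=(0,0), heading=0, pen down
FD 19: (0,0) -> (19,0) [heading=0, draw]
FD 18: (19,0) -> (37,0) [heading=0, draw]
FD 16: (37,0) -> (53,0) [heading=0, draw]
FD 9: (53,0) -> (62,0) [heading=0, draw]
FD 3: (62,0) -> (65,0) [heading=0, draw]
FD 20: (65,0) -> (85,0) [heading=0, draw]
FD 18: (85,0) -> (103,0) [heading=0, draw]
BK 10: (103,0) -> (93,0) [heading=0, draw]
RT 180: heading 0 -> 180
FD 15: (93,0) -> (78,0) [heading=180, draw]
RT 120: heading 180 -> 60
FD 3: (78,0) -> (79.5,2.598) [heading=60, draw]
FD 9: (79.5,2.598) -> (84,10.392) [heading=60, draw]
FD 16: (84,10.392) -> (92,24.249) [heading=60, draw]
Final: pos=(92,24.249), heading=60, 12 segment(s) drawn
Segments drawn: 12

Answer: 12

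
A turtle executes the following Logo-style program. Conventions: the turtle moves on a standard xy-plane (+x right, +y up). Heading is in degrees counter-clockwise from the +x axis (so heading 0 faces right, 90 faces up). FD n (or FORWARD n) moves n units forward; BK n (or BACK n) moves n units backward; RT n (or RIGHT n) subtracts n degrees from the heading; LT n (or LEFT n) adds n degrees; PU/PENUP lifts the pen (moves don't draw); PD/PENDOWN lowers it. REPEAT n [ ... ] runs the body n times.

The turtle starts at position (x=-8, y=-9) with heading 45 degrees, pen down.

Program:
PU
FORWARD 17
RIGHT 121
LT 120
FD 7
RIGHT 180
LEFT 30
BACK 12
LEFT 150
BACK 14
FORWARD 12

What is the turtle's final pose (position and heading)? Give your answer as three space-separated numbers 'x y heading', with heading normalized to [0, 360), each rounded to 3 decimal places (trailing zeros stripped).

Executing turtle program step by step:
Start: pos=(-8,-9), heading=45, pen down
PU: pen up
FD 17: (-8,-9) -> (4.021,3.021) [heading=45, move]
RT 121: heading 45 -> 284
LT 120: heading 284 -> 44
FD 7: (4.021,3.021) -> (9.056,7.883) [heading=44, move]
RT 180: heading 44 -> 224
LT 30: heading 224 -> 254
BK 12: (9.056,7.883) -> (12.364,19.419) [heading=254, move]
LT 150: heading 254 -> 44
BK 14: (12.364,19.419) -> (2.293,9.693) [heading=44, move]
FD 12: (2.293,9.693) -> (10.925,18.029) [heading=44, move]
Final: pos=(10.925,18.029), heading=44, 0 segment(s) drawn

Answer: 10.925 18.029 44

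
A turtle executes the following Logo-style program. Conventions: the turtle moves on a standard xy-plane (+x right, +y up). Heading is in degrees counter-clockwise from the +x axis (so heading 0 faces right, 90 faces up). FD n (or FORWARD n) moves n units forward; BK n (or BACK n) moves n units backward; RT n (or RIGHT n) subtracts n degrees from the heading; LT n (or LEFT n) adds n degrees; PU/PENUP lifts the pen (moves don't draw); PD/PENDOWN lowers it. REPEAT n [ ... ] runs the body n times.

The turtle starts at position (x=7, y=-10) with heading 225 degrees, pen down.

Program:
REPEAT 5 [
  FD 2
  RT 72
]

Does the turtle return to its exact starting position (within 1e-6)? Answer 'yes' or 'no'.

Answer: yes

Derivation:
Executing turtle program step by step:
Start: pos=(7,-10), heading=225, pen down
REPEAT 5 [
  -- iteration 1/5 --
  FD 2: (7,-10) -> (5.586,-11.414) [heading=225, draw]
  RT 72: heading 225 -> 153
  -- iteration 2/5 --
  FD 2: (5.586,-11.414) -> (3.804,-10.506) [heading=153, draw]
  RT 72: heading 153 -> 81
  -- iteration 3/5 --
  FD 2: (3.804,-10.506) -> (4.117,-8.531) [heading=81, draw]
  RT 72: heading 81 -> 9
  -- iteration 4/5 --
  FD 2: (4.117,-8.531) -> (6.092,-8.218) [heading=9, draw]
  RT 72: heading 9 -> 297
  -- iteration 5/5 --
  FD 2: (6.092,-8.218) -> (7,-10) [heading=297, draw]
  RT 72: heading 297 -> 225
]
Final: pos=(7,-10), heading=225, 5 segment(s) drawn

Start position: (7, -10)
Final position: (7, -10)
Distance = 0; < 1e-6 -> CLOSED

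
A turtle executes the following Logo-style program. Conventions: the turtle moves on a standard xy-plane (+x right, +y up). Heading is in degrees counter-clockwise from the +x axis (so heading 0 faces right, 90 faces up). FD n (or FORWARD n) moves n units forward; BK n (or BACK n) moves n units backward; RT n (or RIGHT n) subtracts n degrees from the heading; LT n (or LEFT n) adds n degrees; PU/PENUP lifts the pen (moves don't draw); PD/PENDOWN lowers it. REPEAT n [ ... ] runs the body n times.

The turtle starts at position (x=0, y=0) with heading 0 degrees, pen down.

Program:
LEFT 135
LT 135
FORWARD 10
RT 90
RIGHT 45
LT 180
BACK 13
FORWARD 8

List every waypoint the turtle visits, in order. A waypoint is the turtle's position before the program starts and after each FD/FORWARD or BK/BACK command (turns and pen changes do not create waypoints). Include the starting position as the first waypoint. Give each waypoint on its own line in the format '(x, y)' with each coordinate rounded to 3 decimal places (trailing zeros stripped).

Answer: (0, 0)
(0, -10)
(-9.192, -0.808)
(-3.536, -6.464)

Derivation:
Executing turtle program step by step:
Start: pos=(0,0), heading=0, pen down
LT 135: heading 0 -> 135
LT 135: heading 135 -> 270
FD 10: (0,0) -> (0,-10) [heading=270, draw]
RT 90: heading 270 -> 180
RT 45: heading 180 -> 135
LT 180: heading 135 -> 315
BK 13: (0,-10) -> (-9.192,-0.808) [heading=315, draw]
FD 8: (-9.192,-0.808) -> (-3.536,-6.464) [heading=315, draw]
Final: pos=(-3.536,-6.464), heading=315, 3 segment(s) drawn
Waypoints (4 total):
(0, 0)
(0, -10)
(-9.192, -0.808)
(-3.536, -6.464)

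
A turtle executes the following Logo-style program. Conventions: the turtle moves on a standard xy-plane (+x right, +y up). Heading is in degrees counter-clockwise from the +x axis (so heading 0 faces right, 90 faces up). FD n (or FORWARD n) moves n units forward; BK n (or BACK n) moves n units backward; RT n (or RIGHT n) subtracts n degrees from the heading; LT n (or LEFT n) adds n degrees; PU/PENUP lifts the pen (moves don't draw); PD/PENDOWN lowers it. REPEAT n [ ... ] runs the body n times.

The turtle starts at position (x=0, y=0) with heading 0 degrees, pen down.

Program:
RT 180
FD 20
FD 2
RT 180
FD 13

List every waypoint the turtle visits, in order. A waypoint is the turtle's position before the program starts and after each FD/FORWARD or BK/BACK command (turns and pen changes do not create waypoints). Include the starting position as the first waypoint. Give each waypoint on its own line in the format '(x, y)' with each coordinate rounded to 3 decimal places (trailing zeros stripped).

Answer: (0, 0)
(-20, 0)
(-22, 0)
(-9, 0)

Derivation:
Executing turtle program step by step:
Start: pos=(0,0), heading=0, pen down
RT 180: heading 0 -> 180
FD 20: (0,0) -> (-20,0) [heading=180, draw]
FD 2: (-20,0) -> (-22,0) [heading=180, draw]
RT 180: heading 180 -> 0
FD 13: (-22,0) -> (-9,0) [heading=0, draw]
Final: pos=(-9,0), heading=0, 3 segment(s) drawn
Waypoints (4 total):
(0, 0)
(-20, 0)
(-22, 0)
(-9, 0)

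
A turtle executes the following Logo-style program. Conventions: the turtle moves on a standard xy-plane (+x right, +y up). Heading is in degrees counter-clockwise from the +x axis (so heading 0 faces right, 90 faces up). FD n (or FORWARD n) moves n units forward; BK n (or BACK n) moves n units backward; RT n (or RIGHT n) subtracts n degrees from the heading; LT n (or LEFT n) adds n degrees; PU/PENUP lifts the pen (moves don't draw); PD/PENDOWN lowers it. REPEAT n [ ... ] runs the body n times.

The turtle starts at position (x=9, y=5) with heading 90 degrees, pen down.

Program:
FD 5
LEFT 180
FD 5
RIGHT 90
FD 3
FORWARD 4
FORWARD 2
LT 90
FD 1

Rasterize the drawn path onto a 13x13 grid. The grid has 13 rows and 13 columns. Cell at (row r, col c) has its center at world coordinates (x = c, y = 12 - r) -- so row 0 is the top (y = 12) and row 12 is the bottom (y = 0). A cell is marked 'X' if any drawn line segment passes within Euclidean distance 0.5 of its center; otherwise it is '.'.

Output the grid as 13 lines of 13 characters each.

Answer: .............
.............
.........X...
.........X...
.........X...
.........X...
.........X...
XXXXXXXXXX...
X............
.............
.............
.............
.............

Derivation:
Segment 0: (9,5) -> (9,10)
Segment 1: (9,10) -> (9,5)
Segment 2: (9,5) -> (6,5)
Segment 3: (6,5) -> (2,5)
Segment 4: (2,5) -> (-0,5)
Segment 5: (-0,5) -> (-0,4)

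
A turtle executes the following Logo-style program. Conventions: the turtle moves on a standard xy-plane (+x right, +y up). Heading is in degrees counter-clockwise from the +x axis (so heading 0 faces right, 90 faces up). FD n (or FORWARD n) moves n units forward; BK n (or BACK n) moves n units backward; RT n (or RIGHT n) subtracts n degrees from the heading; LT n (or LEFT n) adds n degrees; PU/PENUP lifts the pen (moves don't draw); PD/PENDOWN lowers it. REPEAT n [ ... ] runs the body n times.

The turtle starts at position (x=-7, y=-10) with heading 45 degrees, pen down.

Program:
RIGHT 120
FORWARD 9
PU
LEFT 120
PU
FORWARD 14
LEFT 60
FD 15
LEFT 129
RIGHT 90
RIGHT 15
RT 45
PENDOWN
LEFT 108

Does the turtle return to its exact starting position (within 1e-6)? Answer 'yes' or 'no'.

Executing turtle program step by step:
Start: pos=(-7,-10), heading=45, pen down
RT 120: heading 45 -> 285
FD 9: (-7,-10) -> (-4.671,-18.693) [heading=285, draw]
PU: pen up
LT 120: heading 285 -> 45
PU: pen up
FD 14: (-4.671,-18.693) -> (5.229,-8.794) [heading=45, move]
LT 60: heading 45 -> 105
FD 15: (5.229,-8.794) -> (1.347,5.695) [heading=105, move]
LT 129: heading 105 -> 234
RT 90: heading 234 -> 144
RT 15: heading 144 -> 129
RT 45: heading 129 -> 84
PD: pen down
LT 108: heading 84 -> 192
Final: pos=(1.347,5.695), heading=192, 1 segment(s) drawn

Start position: (-7, -10)
Final position: (1.347, 5.695)
Distance = 17.776; >= 1e-6 -> NOT closed

Answer: no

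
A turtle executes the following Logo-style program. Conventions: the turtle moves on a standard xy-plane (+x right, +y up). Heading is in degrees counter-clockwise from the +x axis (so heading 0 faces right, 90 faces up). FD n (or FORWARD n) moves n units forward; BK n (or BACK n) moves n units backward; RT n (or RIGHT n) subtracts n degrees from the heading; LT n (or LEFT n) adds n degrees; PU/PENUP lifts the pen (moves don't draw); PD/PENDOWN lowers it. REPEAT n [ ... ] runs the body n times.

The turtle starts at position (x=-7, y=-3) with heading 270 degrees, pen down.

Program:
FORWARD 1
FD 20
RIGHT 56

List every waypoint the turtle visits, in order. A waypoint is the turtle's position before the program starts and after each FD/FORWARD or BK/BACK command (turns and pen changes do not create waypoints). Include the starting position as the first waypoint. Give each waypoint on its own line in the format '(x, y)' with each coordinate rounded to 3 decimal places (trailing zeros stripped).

Answer: (-7, -3)
(-7, -4)
(-7, -24)

Derivation:
Executing turtle program step by step:
Start: pos=(-7,-3), heading=270, pen down
FD 1: (-7,-3) -> (-7,-4) [heading=270, draw]
FD 20: (-7,-4) -> (-7,-24) [heading=270, draw]
RT 56: heading 270 -> 214
Final: pos=(-7,-24), heading=214, 2 segment(s) drawn
Waypoints (3 total):
(-7, -3)
(-7, -4)
(-7, -24)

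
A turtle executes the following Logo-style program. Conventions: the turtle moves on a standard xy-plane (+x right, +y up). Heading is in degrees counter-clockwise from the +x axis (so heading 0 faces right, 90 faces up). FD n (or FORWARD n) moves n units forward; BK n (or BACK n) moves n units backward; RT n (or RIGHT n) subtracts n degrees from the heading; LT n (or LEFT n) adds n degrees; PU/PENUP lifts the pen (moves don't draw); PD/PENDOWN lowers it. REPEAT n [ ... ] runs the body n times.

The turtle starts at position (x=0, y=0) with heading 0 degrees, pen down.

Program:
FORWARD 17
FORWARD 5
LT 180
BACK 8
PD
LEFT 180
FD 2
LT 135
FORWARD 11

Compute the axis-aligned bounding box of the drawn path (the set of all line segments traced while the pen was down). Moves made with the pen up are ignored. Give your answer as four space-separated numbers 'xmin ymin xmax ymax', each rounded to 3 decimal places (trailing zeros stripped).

Executing turtle program step by step:
Start: pos=(0,0), heading=0, pen down
FD 17: (0,0) -> (17,0) [heading=0, draw]
FD 5: (17,0) -> (22,0) [heading=0, draw]
LT 180: heading 0 -> 180
BK 8: (22,0) -> (30,0) [heading=180, draw]
PD: pen down
LT 180: heading 180 -> 0
FD 2: (30,0) -> (32,0) [heading=0, draw]
LT 135: heading 0 -> 135
FD 11: (32,0) -> (24.222,7.778) [heading=135, draw]
Final: pos=(24.222,7.778), heading=135, 5 segment(s) drawn

Segment endpoints: x in {0, 17, 22, 24.222, 30, 32}, y in {0, 0, 0, 7.778}
xmin=0, ymin=0, xmax=32, ymax=7.778

Answer: 0 0 32 7.778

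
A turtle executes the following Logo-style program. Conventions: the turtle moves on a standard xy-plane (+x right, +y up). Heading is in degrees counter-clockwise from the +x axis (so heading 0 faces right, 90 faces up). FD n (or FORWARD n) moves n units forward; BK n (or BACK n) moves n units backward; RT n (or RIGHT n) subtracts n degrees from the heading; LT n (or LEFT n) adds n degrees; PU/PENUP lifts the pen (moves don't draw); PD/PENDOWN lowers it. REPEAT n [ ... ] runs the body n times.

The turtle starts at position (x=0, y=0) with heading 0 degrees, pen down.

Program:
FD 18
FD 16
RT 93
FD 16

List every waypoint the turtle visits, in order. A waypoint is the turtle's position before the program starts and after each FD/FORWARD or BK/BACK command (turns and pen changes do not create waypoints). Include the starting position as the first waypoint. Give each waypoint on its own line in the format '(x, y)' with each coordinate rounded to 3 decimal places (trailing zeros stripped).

Answer: (0, 0)
(18, 0)
(34, 0)
(33.163, -15.978)

Derivation:
Executing turtle program step by step:
Start: pos=(0,0), heading=0, pen down
FD 18: (0,0) -> (18,0) [heading=0, draw]
FD 16: (18,0) -> (34,0) [heading=0, draw]
RT 93: heading 0 -> 267
FD 16: (34,0) -> (33.163,-15.978) [heading=267, draw]
Final: pos=(33.163,-15.978), heading=267, 3 segment(s) drawn
Waypoints (4 total):
(0, 0)
(18, 0)
(34, 0)
(33.163, -15.978)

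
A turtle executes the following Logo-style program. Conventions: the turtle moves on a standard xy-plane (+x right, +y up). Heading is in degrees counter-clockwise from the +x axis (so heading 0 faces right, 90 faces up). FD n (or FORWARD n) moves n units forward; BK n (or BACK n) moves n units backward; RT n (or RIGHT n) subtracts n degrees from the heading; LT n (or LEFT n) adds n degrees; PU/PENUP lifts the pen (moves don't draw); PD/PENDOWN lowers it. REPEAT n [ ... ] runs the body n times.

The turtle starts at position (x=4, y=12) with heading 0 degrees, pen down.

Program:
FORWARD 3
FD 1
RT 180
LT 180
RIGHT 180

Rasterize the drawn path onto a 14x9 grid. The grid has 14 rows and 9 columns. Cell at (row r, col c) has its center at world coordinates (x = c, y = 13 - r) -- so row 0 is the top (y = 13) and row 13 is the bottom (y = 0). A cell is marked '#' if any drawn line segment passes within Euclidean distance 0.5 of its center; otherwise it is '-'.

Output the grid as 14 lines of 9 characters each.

Segment 0: (4,12) -> (7,12)
Segment 1: (7,12) -> (8,12)

Answer: ---------
----#####
---------
---------
---------
---------
---------
---------
---------
---------
---------
---------
---------
---------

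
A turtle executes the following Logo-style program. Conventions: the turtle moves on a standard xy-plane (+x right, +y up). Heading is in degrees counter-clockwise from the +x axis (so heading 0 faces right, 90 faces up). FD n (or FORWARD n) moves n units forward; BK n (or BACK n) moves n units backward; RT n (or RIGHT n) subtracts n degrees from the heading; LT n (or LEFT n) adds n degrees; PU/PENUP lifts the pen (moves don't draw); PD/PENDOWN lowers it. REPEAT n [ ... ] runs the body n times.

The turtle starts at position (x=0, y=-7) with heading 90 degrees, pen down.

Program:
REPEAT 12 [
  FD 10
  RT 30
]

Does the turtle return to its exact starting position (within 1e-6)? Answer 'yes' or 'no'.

Answer: yes

Derivation:
Executing turtle program step by step:
Start: pos=(0,-7), heading=90, pen down
REPEAT 12 [
  -- iteration 1/12 --
  FD 10: (0,-7) -> (0,3) [heading=90, draw]
  RT 30: heading 90 -> 60
  -- iteration 2/12 --
  FD 10: (0,3) -> (5,11.66) [heading=60, draw]
  RT 30: heading 60 -> 30
  -- iteration 3/12 --
  FD 10: (5,11.66) -> (13.66,16.66) [heading=30, draw]
  RT 30: heading 30 -> 0
  -- iteration 4/12 --
  FD 10: (13.66,16.66) -> (23.66,16.66) [heading=0, draw]
  RT 30: heading 0 -> 330
  -- iteration 5/12 --
  FD 10: (23.66,16.66) -> (32.321,11.66) [heading=330, draw]
  RT 30: heading 330 -> 300
  -- iteration 6/12 --
  FD 10: (32.321,11.66) -> (37.321,3) [heading=300, draw]
  RT 30: heading 300 -> 270
  -- iteration 7/12 --
  FD 10: (37.321,3) -> (37.321,-7) [heading=270, draw]
  RT 30: heading 270 -> 240
  -- iteration 8/12 --
  FD 10: (37.321,-7) -> (32.321,-15.66) [heading=240, draw]
  RT 30: heading 240 -> 210
  -- iteration 9/12 --
  FD 10: (32.321,-15.66) -> (23.66,-20.66) [heading=210, draw]
  RT 30: heading 210 -> 180
  -- iteration 10/12 --
  FD 10: (23.66,-20.66) -> (13.66,-20.66) [heading=180, draw]
  RT 30: heading 180 -> 150
  -- iteration 11/12 --
  FD 10: (13.66,-20.66) -> (5,-15.66) [heading=150, draw]
  RT 30: heading 150 -> 120
  -- iteration 12/12 --
  FD 10: (5,-15.66) -> (0,-7) [heading=120, draw]
  RT 30: heading 120 -> 90
]
Final: pos=(0,-7), heading=90, 12 segment(s) drawn

Start position: (0, -7)
Final position: (0, -7)
Distance = 0; < 1e-6 -> CLOSED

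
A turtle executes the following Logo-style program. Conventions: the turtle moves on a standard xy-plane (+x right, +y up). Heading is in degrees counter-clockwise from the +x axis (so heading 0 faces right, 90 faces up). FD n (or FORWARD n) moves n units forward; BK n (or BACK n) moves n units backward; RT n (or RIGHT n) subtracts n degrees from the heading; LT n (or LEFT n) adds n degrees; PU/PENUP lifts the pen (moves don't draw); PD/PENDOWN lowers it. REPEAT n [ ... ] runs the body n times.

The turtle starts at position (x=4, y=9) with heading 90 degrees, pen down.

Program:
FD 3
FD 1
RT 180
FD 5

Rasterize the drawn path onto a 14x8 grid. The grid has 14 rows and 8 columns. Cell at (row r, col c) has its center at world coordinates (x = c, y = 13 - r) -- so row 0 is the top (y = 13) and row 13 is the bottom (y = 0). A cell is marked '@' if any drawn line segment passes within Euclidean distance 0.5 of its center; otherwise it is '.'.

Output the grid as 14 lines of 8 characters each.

Answer: ....@...
....@...
....@...
....@...
....@...
....@...
........
........
........
........
........
........
........
........

Derivation:
Segment 0: (4,9) -> (4,12)
Segment 1: (4,12) -> (4,13)
Segment 2: (4,13) -> (4,8)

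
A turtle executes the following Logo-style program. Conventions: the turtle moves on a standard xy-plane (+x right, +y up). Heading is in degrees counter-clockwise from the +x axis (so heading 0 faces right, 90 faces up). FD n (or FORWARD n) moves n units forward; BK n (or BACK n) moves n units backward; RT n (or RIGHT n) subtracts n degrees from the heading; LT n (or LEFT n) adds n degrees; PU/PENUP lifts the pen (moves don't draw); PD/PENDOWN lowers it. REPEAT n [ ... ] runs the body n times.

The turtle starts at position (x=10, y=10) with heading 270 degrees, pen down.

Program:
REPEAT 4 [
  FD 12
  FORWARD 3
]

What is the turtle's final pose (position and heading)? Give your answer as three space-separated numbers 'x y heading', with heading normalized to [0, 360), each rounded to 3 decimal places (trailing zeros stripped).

Answer: 10 -50 270

Derivation:
Executing turtle program step by step:
Start: pos=(10,10), heading=270, pen down
REPEAT 4 [
  -- iteration 1/4 --
  FD 12: (10,10) -> (10,-2) [heading=270, draw]
  FD 3: (10,-2) -> (10,-5) [heading=270, draw]
  -- iteration 2/4 --
  FD 12: (10,-5) -> (10,-17) [heading=270, draw]
  FD 3: (10,-17) -> (10,-20) [heading=270, draw]
  -- iteration 3/4 --
  FD 12: (10,-20) -> (10,-32) [heading=270, draw]
  FD 3: (10,-32) -> (10,-35) [heading=270, draw]
  -- iteration 4/4 --
  FD 12: (10,-35) -> (10,-47) [heading=270, draw]
  FD 3: (10,-47) -> (10,-50) [heading=270, draw]
]
Final: pos=(10,-50), heading=270, 8 segment(s) drawn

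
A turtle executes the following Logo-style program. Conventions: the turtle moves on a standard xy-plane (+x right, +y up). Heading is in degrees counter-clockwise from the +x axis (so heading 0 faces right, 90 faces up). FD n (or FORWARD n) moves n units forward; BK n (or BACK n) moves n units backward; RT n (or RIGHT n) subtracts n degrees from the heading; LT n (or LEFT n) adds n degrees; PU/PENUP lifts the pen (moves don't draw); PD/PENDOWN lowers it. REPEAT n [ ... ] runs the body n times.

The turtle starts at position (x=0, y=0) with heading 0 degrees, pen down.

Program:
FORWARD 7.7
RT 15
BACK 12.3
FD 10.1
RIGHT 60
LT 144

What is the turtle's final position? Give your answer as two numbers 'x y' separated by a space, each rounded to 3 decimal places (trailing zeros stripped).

Answer: 5.575 0.569

Derivation:
Executing turtle program step by step:
Start: pos=(0,0), heading=0, pen down
FD 7.7: (0,0) -> (7.7,0) [heading=0, draw]
RT 15: heading 0 -> 345
BK 12.3: (7.7,0) -> (-4.181,3.183) [heading=345, draw]
FD 10.1: (-4.181,3.183) -> (5.575,0.569) [heading=345, draw]
RT 60: heading 345 -> 285
LT 144: heading 285 -> 69
Final: pos=(5.575,0.569), heading=69, 3 segment(s) drawn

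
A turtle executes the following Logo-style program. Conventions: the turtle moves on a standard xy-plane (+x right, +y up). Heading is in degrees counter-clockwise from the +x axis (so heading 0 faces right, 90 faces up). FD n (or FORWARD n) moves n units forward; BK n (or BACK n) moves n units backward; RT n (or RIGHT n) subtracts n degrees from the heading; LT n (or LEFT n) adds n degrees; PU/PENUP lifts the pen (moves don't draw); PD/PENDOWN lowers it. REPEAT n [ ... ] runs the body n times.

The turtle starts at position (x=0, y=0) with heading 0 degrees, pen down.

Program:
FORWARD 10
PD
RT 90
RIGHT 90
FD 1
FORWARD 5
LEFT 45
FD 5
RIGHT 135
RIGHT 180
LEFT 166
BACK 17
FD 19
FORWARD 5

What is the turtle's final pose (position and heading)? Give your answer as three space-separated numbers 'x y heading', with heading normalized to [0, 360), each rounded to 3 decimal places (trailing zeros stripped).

Executing turtle program step by step:
Start: pos=(0,0), heading=0, pen down
FD 10: (0,0) -> (10,0) [heading=0, draw]
PD: pen down
RT 90: heading 0 -> 270
RT 90: heading 270 -> 180
FD 1: (10,0) -> (9,0) [heading=180, draw]
FD 5: (9,0) -> (4,0) [heading=180, draw]
LT 45: heading 180 -> 225
FD 5: (4,0) -> (0.464,-3.536) [heading=225, draw]
RT 135: heading 225 -> 90
RT 180: heading 90 -> 270
LT 166: heading 270 -> 76
BK 17: (0.464,-3.536) -> (-3.648,-20.031) [heading=76, draw]
FD 19: (-3.648,-20.031) -> (0.948,-1.595) [heading=76, draw]
FD 5: (0.948,-1.595) -> (2.158,3.257) [heading=76, draw]
Final: pos=(2.158,3.257), heading=76, 7 segment(s) drawn

Answer: 2.158 3.257 76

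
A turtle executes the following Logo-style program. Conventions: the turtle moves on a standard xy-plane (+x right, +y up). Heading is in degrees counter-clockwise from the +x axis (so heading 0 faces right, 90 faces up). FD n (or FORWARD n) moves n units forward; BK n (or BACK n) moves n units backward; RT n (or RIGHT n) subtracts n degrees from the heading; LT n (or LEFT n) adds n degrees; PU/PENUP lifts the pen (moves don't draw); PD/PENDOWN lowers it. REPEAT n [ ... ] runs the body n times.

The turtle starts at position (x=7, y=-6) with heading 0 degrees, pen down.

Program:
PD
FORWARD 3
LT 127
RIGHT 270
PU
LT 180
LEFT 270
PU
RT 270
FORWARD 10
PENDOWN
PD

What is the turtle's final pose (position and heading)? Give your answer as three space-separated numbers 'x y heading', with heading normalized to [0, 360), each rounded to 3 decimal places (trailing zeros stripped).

Executing turtle program step by step:
Start: pos=(7,-6), heading=0, pen down
PD: pen down
FD 3: (7,-6) -> (10,-6) [heading=0, draw]
LT 127: heading 0 -> 127
RT 270: heading 127 -> 217
PU: pen up
LT 180: heading 217 -> 37
LT 270: heading 37 -> 307
PU: pen up
RT 270: heading 307 -> 37
FD 10: (10,-6) -> (17.986,0.018) [heading=37, move]
PD: pen down
PD: pen down
Final: pos=(17.986,0.018), heading=37, 1 segment(s) drawn

Answer: 17.986 0.018 37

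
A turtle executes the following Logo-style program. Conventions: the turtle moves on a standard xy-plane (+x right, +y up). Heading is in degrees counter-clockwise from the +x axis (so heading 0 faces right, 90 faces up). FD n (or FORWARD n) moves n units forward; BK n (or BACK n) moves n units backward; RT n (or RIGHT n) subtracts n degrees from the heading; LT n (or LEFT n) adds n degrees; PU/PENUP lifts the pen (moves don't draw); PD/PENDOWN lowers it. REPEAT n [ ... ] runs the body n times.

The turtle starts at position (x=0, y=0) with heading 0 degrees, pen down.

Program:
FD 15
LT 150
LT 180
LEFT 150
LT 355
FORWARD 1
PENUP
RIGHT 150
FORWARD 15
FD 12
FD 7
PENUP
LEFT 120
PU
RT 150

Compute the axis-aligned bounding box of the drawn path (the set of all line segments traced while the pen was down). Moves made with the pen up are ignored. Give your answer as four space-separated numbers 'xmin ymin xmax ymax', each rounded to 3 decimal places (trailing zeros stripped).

Answer: 0 0 15 0.906

Derivation:
Executing turtle program step by step:
Start: pos=(0,0), heading=0, pen down
FD 15: (0,0) -> (15,0) [heading=0, draw]
LT 150: heading 0 -> 150
LT 180: heading 150 -> 330
LT 150: heading 330 -> 120
LT 355: heading 120 -> 115
FD 1: (15,0) -> (14.577,0.906) [heading=115, draw]
PU: pen up
RT 150: heading 115 -> 325
FD 15: (14.577,0.906) -> (26.865,-7.697) [heading=325, move]
FD 12: (26.865,-7.697) -> (36.694,-14.58) [heading=325, move]
FD 7: (36.694,-14.58) -> (42.429,-18.595) [heading=325, move]
PU: pen up
LT 120: heading 325 -> 85
PU: pen up
RT 150: heading 85 -> 295
Final: pos=(42.429,-18.595), heading=295, 2 segment(s) drawn

Segment endpoints: x in {0, 14.577, 15}, y in {0, 0.906}
xmin=0, ymin=0, xmax=15, ymax=0.906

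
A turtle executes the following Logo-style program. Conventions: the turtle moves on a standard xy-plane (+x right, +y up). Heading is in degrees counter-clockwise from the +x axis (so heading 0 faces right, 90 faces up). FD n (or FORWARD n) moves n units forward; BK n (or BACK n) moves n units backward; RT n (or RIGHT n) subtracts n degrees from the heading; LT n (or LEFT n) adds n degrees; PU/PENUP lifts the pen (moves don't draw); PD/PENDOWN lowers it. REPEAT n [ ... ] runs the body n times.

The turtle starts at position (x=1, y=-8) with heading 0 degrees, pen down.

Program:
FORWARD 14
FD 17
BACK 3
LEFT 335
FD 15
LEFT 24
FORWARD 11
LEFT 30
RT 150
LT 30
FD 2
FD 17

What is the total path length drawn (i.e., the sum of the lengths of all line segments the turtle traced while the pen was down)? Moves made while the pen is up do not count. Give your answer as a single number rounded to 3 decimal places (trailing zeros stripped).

Answer: 79

Derivation:
Executing turtle program step by step:
Start: pos=(1,-8), heading=0, pen down
FD 14: (1,-8) -> (15,-8) [heading=0, draw]
FD 17: (15,-8) -> (32,-8) [heading=0, draw]
BK 3: (32,-8) -> (29,-8) [heading=0, draw]
LT 335: heading 0 -> 335
FD 15: (29,-8) -> (42.595,-14.339) [heading=335, draw]
LT 24: heading 335 -> 359
FD 11: (42.595,-14.339) -> (53.593,-14.531) [heading=359, draw]
LT 30: heading 359 -> 29
RT 150: heading 29 -> 239
LT 30: heading 239 -> 269
FD 2: (53.593,-14.531) -> (53.558,-16.531) [heading=269, draw]
FD 17: (53.558,-16.531) -> (53.261,-33.528) [heading=269, draw]
Final: pos=(53.261,-33.528), heading=269, 7 segment(s) drawn

Segment lengths:
  seg 1: (1,-8) -> (15,-8), length = 14
  seg 2: (15,-8) -> (32,-8), length = 17
  seg 3: (32,-8) -> (29,-8), length = 3
  seg 4: (29,-8) -> (42.595,-14.339), length = 15
  seg 5: (42.595,-14.339) -> (53.593,-14.531), length = 11
  seg 6: (53.593,-14.531) -> (53.558,-16.531), length = 2
  seg 7: (53.558,-16.531) -> (53.261,-33.528), length = 17
Total = 79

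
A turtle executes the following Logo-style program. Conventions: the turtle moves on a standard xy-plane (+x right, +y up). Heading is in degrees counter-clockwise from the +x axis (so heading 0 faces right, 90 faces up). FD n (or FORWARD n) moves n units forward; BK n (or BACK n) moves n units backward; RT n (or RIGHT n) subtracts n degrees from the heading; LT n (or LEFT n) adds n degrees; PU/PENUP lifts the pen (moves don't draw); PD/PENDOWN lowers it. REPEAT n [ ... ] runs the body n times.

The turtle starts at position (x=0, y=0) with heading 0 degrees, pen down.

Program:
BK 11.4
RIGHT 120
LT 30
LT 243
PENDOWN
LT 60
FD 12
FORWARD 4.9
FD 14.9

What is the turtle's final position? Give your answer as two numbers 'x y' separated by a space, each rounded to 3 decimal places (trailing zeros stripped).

Answer: -38.07 -17.32

Derivation:
Executing turtle program step by step:
Start: pos=(0,0), heading=0, pen down
BK 11.4: (0,0) -> (-11.4,0) [heading=0, draw]
RT 120: heading 0 -> 240
LT 30: heading 240 -> 270
LT 243: heading 270 -> 153
PD: pen down
LT 60: heading 153 -> 213
FD 12: (-11.4,0) -> (-21.464,-6.536) [heading=213, draw]
FD 4.9: (-21.464,-6.536) -> (-25.574,-9.204) [heading=213, draw]
FD 14.9: (-25.574,-9.204) -> (-38.07,-17.32) [heading=213, draw]
Final: pos=(-38.07,-17.32), heading=213, 4 segment(s) drawn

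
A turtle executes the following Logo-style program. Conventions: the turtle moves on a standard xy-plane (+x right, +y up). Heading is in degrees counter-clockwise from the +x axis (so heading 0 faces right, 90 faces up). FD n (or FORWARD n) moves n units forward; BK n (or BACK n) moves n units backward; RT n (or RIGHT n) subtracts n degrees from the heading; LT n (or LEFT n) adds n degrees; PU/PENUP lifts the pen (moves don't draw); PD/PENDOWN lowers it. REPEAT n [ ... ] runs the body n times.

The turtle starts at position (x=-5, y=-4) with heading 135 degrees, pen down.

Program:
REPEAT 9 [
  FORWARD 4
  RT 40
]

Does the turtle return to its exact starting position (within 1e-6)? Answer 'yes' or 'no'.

Answer: yes

Derivation:
Executing turtle program step by step:
Start: pos=(-5,-4), heading=135, pen down
REPEAT 9 [
  -- iteration 1/9 --
  FD 4: (-5,-4) -> (-7.828,-1.172) [heading=135, draw]
  RT 40: heading 135 -> 95
  -- iteration 2/9 --
  FD 4: (-7.828,-1.172) -> (-8.177,2.813) [heading=95, draw]
  RT 40: heading 95 -> 55
  -- iteration 3/9 --
  FD 4: (-8.177,2.813) -> (-5.883,6.09) [heading=55, draw]
  RT 40: heading 55 -> 15
  -- iteration 4/9 --
  FD 4: (-5.883,6.09) -> (-2.019,7.125) [heading=15, draw]
  RT 40: heading 15 -> 335
  -- iteration 5/9 --
  FD 4: (-2.019,7.125) -> (1.606,5.435) [heading=335, draw]
  RT 40: heading 335 -> 295
  -- iteration 6/9 --
  FD 4: (1.606,5.435) -> (3.297,1.809) [heading=295, draw]
  RT 40: heading 295 -> 255
  -- iteration 7/9 --
  FD 4: (3.297,1.809) -> (2.261,-2.054) [heading=255, draw]
  RT 40: heading 255 -> 215
  -- iteration 8/9 --
  FD 4: (2.261,-2.054) -> (-1.015,-4.349) [heading=215, draw]
  RT 40: heading 215 -> 175
  -- iteration 9/9 --
  FD 4: (-1.015,-4.349) -> (-5,-4) [heading=175, draw]
  RT 40: heading 175 -> 135
]
Final: pos=(-5,-4), heading=135, 9 segment(s) drawn

Start position: (-5, -4)
Final position: (-5, -4)
Distance = 0; < 1e-6 -> CLOSED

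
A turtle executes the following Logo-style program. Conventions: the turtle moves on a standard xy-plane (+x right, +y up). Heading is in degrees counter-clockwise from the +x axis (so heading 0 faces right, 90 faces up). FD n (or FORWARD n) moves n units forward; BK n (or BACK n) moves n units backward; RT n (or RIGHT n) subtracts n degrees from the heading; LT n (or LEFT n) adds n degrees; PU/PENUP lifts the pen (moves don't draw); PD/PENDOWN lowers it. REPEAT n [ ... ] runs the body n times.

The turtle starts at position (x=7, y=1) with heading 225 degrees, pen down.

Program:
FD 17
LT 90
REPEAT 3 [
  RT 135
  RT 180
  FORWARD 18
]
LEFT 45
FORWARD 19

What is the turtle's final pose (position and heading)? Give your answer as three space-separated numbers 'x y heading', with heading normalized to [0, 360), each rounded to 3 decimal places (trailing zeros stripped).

Executing turtle program step by step:
Start: pos=(7,1), heading=225, pen down
FD 17: (7,1) -> (-5.021,-11.021) [heading=225, draw]
LT 90: heading 225 -> 315
REPEAT 3 [
  -- iteration 1/3 --
  RT 135: heading 315 -> 180
  RT 180: heading 180 -> 0
  FD 18: (-5.021,-11.021) -> (12.979,-11.021) [heading=0, draw]
  -- iteration 2/3 --
  RT 135: heading 0 -> 225
  RT 180: heading 225 -> 45
  FD 18: (12.979,-11.021) -> (25.707,1.707) [heading=45, draw]
  -- iteration 3/3 --
  RT 135: heading 45 -> 270
  RT 180: heading 270 -> 90
  FD 18: (25.707,1.707) -> (25.707,19.707) [heading=90, draw]
]
LT 45: heading 90 -> 135
FD 19: (25.707,19.707) -> (12.272,33.142) [heading=135, draw]
Final: pos=(12.272,33.142), heading=135, 5 segment(s) drawn

Answer: 12.272 33.142 135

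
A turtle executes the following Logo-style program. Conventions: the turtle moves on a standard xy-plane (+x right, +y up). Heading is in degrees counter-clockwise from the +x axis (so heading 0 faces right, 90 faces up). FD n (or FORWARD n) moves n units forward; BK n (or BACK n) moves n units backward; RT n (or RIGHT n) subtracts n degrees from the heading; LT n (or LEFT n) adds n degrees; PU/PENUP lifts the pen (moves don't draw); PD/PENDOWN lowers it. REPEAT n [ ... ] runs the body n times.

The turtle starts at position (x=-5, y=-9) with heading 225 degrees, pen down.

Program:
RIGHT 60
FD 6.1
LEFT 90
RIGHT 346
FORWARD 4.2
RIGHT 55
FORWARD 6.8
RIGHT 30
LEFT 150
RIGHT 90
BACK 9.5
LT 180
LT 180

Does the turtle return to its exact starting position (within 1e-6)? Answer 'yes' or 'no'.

Answer: no

Derivation:
Executing turtle program step by step:
Start: pos=(-5,-9), heading=225, pen down
RT 60: heading 225 -> 165
FD 6.1: (-5,-9) -> (-10.892,-7.421) [heading=165, draw]
LT 90: heading 165 -> 255
RT 346: heading 255 -> 269
FD 4.2: (-10.892,-7.421) -> (-10.965,-11.621) [heading=269, draw]
RT 55: heading 269 -> 214
FD 6.8: (-10.965,-11.621) -> (-16.603,-15.423) [heading=214, draw]
RT 30: heading 214 -> 184
LT 150: heading 184 -> 334
RT 90: heading 334 -> 244
BK 9.5: (-16.603,-15.423) -> (-12.438,-6.885) [heading=244, draw]
LT 180: heading 244 -> 64
LT 180: heading 64 -> 244
Final: pos=(-12.438,-6.885), heading=244, 4 segment(s) drawn

Start position: (-5, -9)
Final position: (-12.438, -6.885)
Distance = 7.733; >= 1e-6 -> NOT closed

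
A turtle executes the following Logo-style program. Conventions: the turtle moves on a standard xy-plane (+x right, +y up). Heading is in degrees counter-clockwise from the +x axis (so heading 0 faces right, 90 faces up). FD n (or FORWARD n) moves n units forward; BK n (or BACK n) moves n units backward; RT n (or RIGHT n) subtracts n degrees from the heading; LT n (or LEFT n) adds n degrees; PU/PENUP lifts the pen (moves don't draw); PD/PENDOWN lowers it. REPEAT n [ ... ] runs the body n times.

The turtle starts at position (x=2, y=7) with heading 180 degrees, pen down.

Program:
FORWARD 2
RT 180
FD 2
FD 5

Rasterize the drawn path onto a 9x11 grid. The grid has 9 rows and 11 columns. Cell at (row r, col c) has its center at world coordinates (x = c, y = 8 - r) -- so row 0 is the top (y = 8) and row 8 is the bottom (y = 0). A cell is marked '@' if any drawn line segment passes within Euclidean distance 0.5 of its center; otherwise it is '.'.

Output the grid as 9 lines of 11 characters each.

Answer: ...........
@@@@@@@@...
...........
...........
...........
...........
...........
...........
...........

Derivation:
Segment 0: (2,7) -> (0,7)
Segment 1: (0,7) -> (2,7)
Segment 2: (2,7) -> (7,7)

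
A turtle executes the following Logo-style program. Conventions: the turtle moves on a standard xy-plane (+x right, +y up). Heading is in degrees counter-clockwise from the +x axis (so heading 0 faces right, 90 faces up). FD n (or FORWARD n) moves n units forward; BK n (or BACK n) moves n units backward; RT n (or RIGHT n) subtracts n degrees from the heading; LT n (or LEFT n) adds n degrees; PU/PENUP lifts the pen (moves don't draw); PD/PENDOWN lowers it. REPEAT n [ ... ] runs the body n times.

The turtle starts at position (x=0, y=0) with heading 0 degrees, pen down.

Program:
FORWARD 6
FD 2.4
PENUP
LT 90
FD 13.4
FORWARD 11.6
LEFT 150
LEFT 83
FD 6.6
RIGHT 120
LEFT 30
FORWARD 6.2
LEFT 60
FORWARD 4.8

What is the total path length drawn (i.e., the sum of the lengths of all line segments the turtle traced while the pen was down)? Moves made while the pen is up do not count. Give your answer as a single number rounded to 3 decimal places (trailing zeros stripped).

Answer: 8.4

Derivation:
Executing turtle program step by step:
Start: pos=(0,0), heading=0, pen down
FD 6: (0,0) -> (6,0) [heading=0, draw]
FD 2.4: (6,0) -> (8.4,0) [heading=0, draw]
PU: pen up
LT 90: heading 0 -> 90
FD 13.4: (8.4,0) -> (8.4,13.4) [heading=90, move]
FD 11.6: (8.4,13.4) -> (8.4,25) [heading=90, move]
LT 150: heading 90 -> 240
LT 83: heading 240 -> 323
FD 6.6: (8.4,25) -> (13.671,21.028) [heading=323, move]
RT 120: heading 323 -> 203
LT 30: heading 203 -> 233
FD 6.2: (13.671,21.028) -> (9.94,16.076) [heading=233, move]
LT 60: heading 233 -> 293
FD 4.8: (9.94,16.076) -> (11.815,11.658) [heading=293, move]
Final: pos=(11.815,11.658), heading=293, 2 segment(s) drawn

Segment lengths:
  seg 1: (0,0) -> (6,0), length = 6
  seg 2: (6,0) -> (8.4,0), length = 2.4
Total = 8.4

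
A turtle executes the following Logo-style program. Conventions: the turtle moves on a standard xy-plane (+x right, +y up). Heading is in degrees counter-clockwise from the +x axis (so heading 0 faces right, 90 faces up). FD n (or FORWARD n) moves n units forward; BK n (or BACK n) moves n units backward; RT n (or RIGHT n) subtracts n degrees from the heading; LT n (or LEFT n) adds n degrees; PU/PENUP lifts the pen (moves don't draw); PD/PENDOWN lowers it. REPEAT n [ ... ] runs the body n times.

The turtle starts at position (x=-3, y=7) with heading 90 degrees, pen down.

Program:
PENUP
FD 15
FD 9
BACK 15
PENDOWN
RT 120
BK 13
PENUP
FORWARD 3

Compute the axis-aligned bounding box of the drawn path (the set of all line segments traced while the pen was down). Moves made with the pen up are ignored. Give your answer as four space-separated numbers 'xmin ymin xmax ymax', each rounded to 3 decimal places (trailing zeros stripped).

Answer: -14.258 16 -3 22.5

Derivation:
Executing turtle program step by step:
Start: pos=(-3,7), heading=90, pen down
PU: pen up
FD 15: (-3,7) -> (-3,22) [heading=90, move]
FD 9: (-3,22) -> (-3,31) [heading=90, move]
BK 15: (-3,31) -> (-3,16) [heading=90, move]
PD: pen down
RT 120: heading 90 -> 330
BK 13: (-3,16) -> (-14.258,22.5) [heading=330, draw]
PU: pen up
FD 3: (-14.258,22.5) -> (-11.66,21) [heading=330, move]
Final: pos=(-11.66,21), heading=330, 1 segment(s) drawn

Segment endpoints: x in {-14.258, -3}, y in {16, 22.5}
xmin=-14.258, ymin=16, xmax=-3, ymax=22.5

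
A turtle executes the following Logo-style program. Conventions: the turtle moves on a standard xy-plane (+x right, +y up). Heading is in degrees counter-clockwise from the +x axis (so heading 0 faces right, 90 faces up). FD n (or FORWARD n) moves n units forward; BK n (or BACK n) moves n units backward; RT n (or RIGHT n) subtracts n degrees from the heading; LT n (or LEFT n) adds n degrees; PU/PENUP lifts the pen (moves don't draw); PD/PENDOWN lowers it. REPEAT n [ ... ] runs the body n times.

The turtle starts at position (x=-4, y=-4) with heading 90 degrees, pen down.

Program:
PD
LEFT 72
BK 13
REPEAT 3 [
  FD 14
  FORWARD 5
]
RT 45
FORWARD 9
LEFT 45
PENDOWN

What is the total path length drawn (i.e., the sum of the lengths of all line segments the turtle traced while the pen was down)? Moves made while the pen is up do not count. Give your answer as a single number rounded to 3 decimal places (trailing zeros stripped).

Executing turtle program step by step:
Start: pos=(-4,-4), heading=90, pen down
PD: pen down
LT 72: heading 90 -> 162
BK 13: (-4,-4) -> (8.364,-8.017) [heading=162, draw]
REPEAT 3 [
  -- iteration 1/3 --
  FD 14: (8.364,-8.017) -> (-4.951,-3.691) [heading=162, draw]
  FD 5: (-4.951,-3.691) -> (-9.706,-2.146) [heading=162, draw]
  -- iteration 2/3 --
  FD 14: (-9.706,-2.146) -> (-23.021,2.18) [heading=162, draw]
  FD 5: (-23.021,2.18) -> (-27.776,3.725) [heading=162, draw]
  -- iteration 3/3 --
  FD 14: (-27.776,3.725) -> (-41.091,8.052) [heading=162, draw]
  FD 5: (-41.091,8.052) -> (-45.846,9.597) [heading=162, draw]
]
RT 45: heading 162 -> 117
FD 9: (-45.846,9.597) -> (-49.932,17.616) [heading=117, draw]
LT 45: heading 117 -> 162
PD: pen down
Final: pos=(-49.932,17.616), heading=162, 8 segment(s) drawn

Segment lengths:
  seg 1: (-4,-4) -> (8.364,-8.017), length = 13
  seg 2: (8.364,-8.017) -> (-4.951,-3.691), length = 14
  seg 3: (-4.951,-3.691) -> (-9.706,-2.146), length = 5
  seg 4: (-9.706,-2.146) -> (-23.021,2.18), length = 14
  seg 5: (-23.021,2.18) -> (-27.776,3.725), length = 5
  seg 6: (-27.776,3.725) -> (-41.091,8.052), length = 14
  seg 7: (-41.091,8.052) -> (-45.846,9.597), length = 5
  seg 8: (-45.846,9.597) -> (-49.932,17.616), length = 9
Total = 79

Answer: 79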